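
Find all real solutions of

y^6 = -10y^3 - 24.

Let u = y^3. The equation becomes u^2 + 10u + 24 = 0.
Factor: (u + 6)(u + 4) = 0, so u = -6 or u = -4.
y^3 = -6 gives y = -(6)^(1/3) ~= -1.8171.
y^3 = -4 gives y = -(4)^(1/3) ~= -1.5874.

y = -1.8171 or y = -1.5874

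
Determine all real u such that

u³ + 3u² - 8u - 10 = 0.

u = -4.3166 or u = -1 or u = 2.3166

Possible rational roots are divisors of -10. Testing u = -1 gives 0, so (u + 1) is a factor.
Divide: u³ + 3u² - 8u - 10 = (u + 1)(u² + 2u - 10).
Apply the quadratic formula to u² + 2u - 10 = 0: u = (-2 ± √44)/2, i.e. u ≈ 2.3166 or u ≈ -4.3166.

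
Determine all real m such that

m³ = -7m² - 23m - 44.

m = -4

Rearrange: m³ + 7m² + 23m + 44 = 0.
Possible rational roots are divisors of 44. Testing m = -4 gives 0, so (m + 4) is a factor.
Divide: m³ + 7m² + 23m + 44 = (m + 4)(m² + 3m + 11).
The quadratic m² + 3m + 11 has discriminant -35 < 0, so no further real roots.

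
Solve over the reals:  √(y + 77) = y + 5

Square both sides: y + 77 = (y + 5)².
Expand and rearrange: y² + 9y - 52 = 0.
Solving gives y = 4 or y = -13.
Check each candidate in the original equation:
  y = 4: √(81) = 9, while y + 5 = 9 — valid.
  y = -13: √(64) = 8, while y + 5 = -8 — extraneous.

y = 4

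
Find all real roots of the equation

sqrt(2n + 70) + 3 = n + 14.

Isolate the radical: sqrt(2n + 70) = n + 11.
Square both sides: 2n + 70 = (n + 11)^2.
Expand and rearrange: n^2 + 20n + 51 = 0.
Solving gives n = -3 or n = -17.
Check each candidate in the original equation:
  n = -3: sqrt(64) = 8, while n + 11 = 8 — valid.
  n = -17: sqrt(36) = 6, while n + 11 = -6 — extraneous.

n = -3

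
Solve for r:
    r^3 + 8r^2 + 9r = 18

Rearrange: r^3 + 8r^2 + 9r - 18 = 0.
Possible rational roots are divisors of -18. Testing r = -3 gives 0, so (r + 3) is a factor.
Divide: r^3 + 8r^2 + 9r - 18 = (r + 3)(r^2 + 5r - 6).
Factor the quadratic: r = 1 or r = -6.

r = -6 or r = -3 or r = 1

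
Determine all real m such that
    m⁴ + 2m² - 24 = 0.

m = -2 or m = 2

Let u = m². The equation becomes u² + 2u - 24 = 0.
Factor: (u + 6)(u - 4) = 0, so u = -6 or u = 4.
m² = -6 < 0 has no real solution.
m² = 4 gives m = ±2.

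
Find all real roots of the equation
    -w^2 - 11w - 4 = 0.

w = -10.6235 or w = -0.3765

Discriminant: (-11)^2 - 4*(-1)*(-4) = 105.
Quadratic formula: w = (11 +/- sqrt(105)) / (-2).
So w = -11/2 - sqrt(105)/2 ~= -10.6235 or w = -11/2 + sqrt(105)/2 ~= -0.3765.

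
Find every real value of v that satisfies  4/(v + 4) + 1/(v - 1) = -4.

v = -5.0432 or v = 0.7932

Multiply both sides by (v + 4)(v - 1):
4(v - 1) + (v + 4) = -4(v + 4)(v - 1).
Expand and collect terms: -4v² - 17v + 16 = 0.
By the quadratic formula, v = (17 ± √545) / -8, so v ≈ -5.0432 or v ≈ 0.7932.
Neither value makes a denominator zero (v ≠ -4, v ≠ 1), so both are valid.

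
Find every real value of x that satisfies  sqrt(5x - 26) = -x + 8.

x = 6

Square both sides: 5x - 26 = (-x + 8)^2.
Expand and rearrange: x^2 - 21x + 90 = 0.
Solving gives x = 15 or x = 6.
Check each candidate in the original equation:
  x = 15: sqrt(49) = 7, while -x + 8 = -7 — extraneous.
  x = 6: sqrt(4) = 2, while -x + 8 = 2 — valid.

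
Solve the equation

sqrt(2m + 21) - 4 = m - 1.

Isolate the radical: sqrt(2m + 21) = m + 3.
Square both sides: 2m + 21 = (m + 3)^2.
Expand and rearrange: m^2 + 4m - 12 = 0.
Solving gives m = 2 or m = -6.
Check each candidate in the original equation:
  m = 2: sqrt(25) = 5, while m + 3 = 5 — valid.
  m = -6: sqrt(9) = 3, while m + 3 = -3 — extraneous.

m = 2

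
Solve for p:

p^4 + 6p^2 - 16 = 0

p = -1.4142 or p = 1.4142

Let u = p^2. The equation becomes u^2 + 6u - 16 = 0.
Factor: (u - 2)(u + 8) = 0, so u = 2 or u = -8.
p^2 = 2 gives p = +/-sqrt(2) ~= +/-1.4142.
p^2 = -8 < 0 has no real solution.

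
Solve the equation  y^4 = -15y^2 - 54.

No real solutions.

Let u = y^2. The equation becomes u^2 + 15u + 54 = 0.
Factor: (u + 9)(u + 6) = 0, so u = -9 or u = -6.
y^2 = -9 < 0 has no real solution.
y^2 = -6 < 0 has no real solution.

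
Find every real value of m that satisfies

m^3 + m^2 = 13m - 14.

m = -4.5414 or m = 1.5414 or m = 2

Rearrange: m^3 + m^2 - 13m + 14 = 0.
Possible rational roots are divisors of 14. Testing m = 2 gives 0, so (m - 2) is a factor.
Divide: m^3 + m^2 - 13m + 14 = (m - 2)(m^2 + 3m - 7).
Apply the quadratic formula to m^2 + 3m - 7 = 0: m = (-3 +/- sqrt(37))/2, i.e. m ~= 1.5414 or m ~= -4.5414.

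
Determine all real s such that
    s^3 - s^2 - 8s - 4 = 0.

Possible rational roots are divisors of -4. Testing s = -2 gives 0, so (s + 2) is a factor.
Divide: s^3 - s^2 - 8s - 4 = (s + 2)(s^2 - 3s - 2).
Apply the quadratic formula to s^2 - 3s - 2 = 0: s = (3 +/- sqrt(17))/2, i.e. s ~= 3.5616 or s ~= -0.5616.

s = -2 or s = -0.5616 or s = 3.5616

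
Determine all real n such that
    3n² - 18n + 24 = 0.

n = 2 or n = 4

Factor: 3(n - 4)(n - 2) = 0.
So n = 4 or n = 2.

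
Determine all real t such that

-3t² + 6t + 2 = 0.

t = -0.291 or t = 2.291

Discriminant: (6)² − 4·(-3)·2 = 60.
Quadratic formula: t = (-6 ± √60) / (-6).
So t = 1 - √(15)/3 ≈ -0.291 or t = 1 + √(15)/3 ≈ 2.291.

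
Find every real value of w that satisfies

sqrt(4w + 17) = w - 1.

Square both sides: 4w + 17 = (w - 1)^2.
Expand and rearrange: w^2 - 6w - 16 = 0.
Solving gives w = 8 or w = -2.
Check each candidate in the original equation:
  w = 8: sqrt(49) = 7, while w - 1 = 7 — valid.
  w = -2: sqrt(9) = 3, while w - 1 = -3 — extraneous.

w = 8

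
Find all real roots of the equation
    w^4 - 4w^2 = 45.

Let u = w^2. The equation becomes u^2 - 4u - 45 = 0.
Factor: (u + 5)(u - 9) = 0, so u = -5 or u = 9.
w^2 = -5 < 0 has no real solution.
w^2 = 9 gives w = +/-3.

w = -3 or w = 3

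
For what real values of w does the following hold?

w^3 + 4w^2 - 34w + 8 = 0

Possible rational roots are divisors of 8. Testing w = 4 gives 0, so (w - 4) is a factor.
Divide: w^3 + 4w^2 - 34w + 8 = (w - 4)(w^2 + 8w - 2).
Apply the quadratic formula to w^2 + 8w - 2 = 0: w = (-8 +/- sqrt(72))/2, i.e. w ~= 0.2426 or w ~= -8.2426.

w = -8.2426 or w = 0.2426 or w = 4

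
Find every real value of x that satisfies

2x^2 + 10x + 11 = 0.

Discriminant: (10)^2 - 4*2*11 = 12.
Quadratic formula: x = (-10 +/- sqrt(12)) / 4.
So x = -5/2 + sqrt(3)/2 ~= -1.634 or x = -5/2 - sqrt(3)/2 ~= -3.366.

x = -3.366 or x = -1.634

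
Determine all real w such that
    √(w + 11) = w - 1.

w = 5

Square both sides: w + 11 = (w - 1)².
Expand and rearrange: w² - 3w - 10 = 0.
Solving gives w = 5 or w = -2.
Check each candidate in the original equation:
  w = 5: √(16) = 4, while w - 1 = 4 — valid.
  w = -2: √(9) = 3, while w - 1 = -3 — extraneous.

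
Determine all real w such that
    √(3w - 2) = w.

w = 1 or w = 2

Square both sides: 3w - 2 = (w)².
Expand and rearrange: w² - 3w + 2 = 0.
Solving gives w = 2 or w = 1.
Check each candidate in the original equation:
  w = 2: √(4) = 2, while w = 2 — valid.
  w = 1: √(1) = 1, while w = 1 — valid.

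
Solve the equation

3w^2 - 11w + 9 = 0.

w = 1.2324 or w = 2.4343

Discriminant: (-11)^2 - 4*3*9 = 13.
Quadratic formula: w = (11 +/- sqrt(13)) / 6.
So w = sqrt(13)/6 + 11/6 ~= 2.4343 or w = 11/6 - sqrt(13)/6 ~= 1.2324.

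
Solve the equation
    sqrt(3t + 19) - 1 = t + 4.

Isolate the radical: sqrt(3t + 19) = t + 5.
Square both sides: 3t + 19 = (t + 5)^2.
Expand and rearrange: t^2 + 7t + 6 = 0.
Solving gives t = -1 or t = -6.
Check each candidate in the original equation:
  t = -1: sqrt(16) = 4, while t + 5 = 4 — valid.
  t = -6: sqrt(1) = 1, while t + 5 = -1 — extraneous.

t = -1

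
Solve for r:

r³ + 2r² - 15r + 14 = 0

r = -5.3166 or r = 1.3166 or r = 2

Possible rational roots are divisors of 14. Testing r = 2 gives 0, so (r - 2) is a factor.
Divide: r³ + 2r² - 15r + 14 = (r - 2)(r² + 4r - 7).
Apply the quadratic formula to r² + 4r - 7 = 0: r = (-4 ± √44)/2, i.e. r ≈ 1.3166 or r ≈ -5.3166.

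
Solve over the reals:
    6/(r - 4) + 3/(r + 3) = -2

Multiply both sides by (r - 4)(r + 3):
6(r + 3) + 3(r - 4) = -2(r - 4)(r + 3).
Expand and collect terms: -2r² - 7r + 18 = 0.
By the quadratic formula, r = (7 ± √193) / -4, so r ≈ -5.2231 or r ≈ 1.7231.
Neither value makes a denominator zero (r ≠ 4, r ≠ -3), so both are valid.

r = -5.2231 or r = 1.7231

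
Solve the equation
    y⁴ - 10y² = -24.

Let u = y². The equation becomes u² - 10u + 24 = 0.
Factor: (u - 6)(u - 4) = 0, so u = 6 or u = 4.
y² = 6 gives y = ±√(6) ≈ ±2.4495.
y² = 4 gives y = ±2.

y = -2.4495 or y = -2 or y = 2 or y = 2.4495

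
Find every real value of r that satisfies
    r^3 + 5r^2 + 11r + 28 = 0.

r = -4

Possible rational roots are divisors of 28. Testing r = -4 gives 0, so (r + 4) is a factor.
Divide: r^3 + 5r^2 + 11r + 28 = (r + 4)(r^2 + r + 7).
The quadratic r^2 + r + 7 has discriminant -27 < 0, so no further real roots.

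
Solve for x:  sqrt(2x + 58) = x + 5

Square both sides: 2x + 58 = (x + 5)^2.
Expand and rearrange: x^2 + 8x - 33 = 0.
Solving gives x = 3 or x = -11.
Check each candidate in the original equation:
  x = 3: sqrt(64) = 8, while x + 5 = 8 — valid.
  x = -11: sqrt(36) = 6, while x + 5 = -6 — extraneous.

x = 3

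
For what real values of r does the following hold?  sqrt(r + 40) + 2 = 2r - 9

Isolate the radical: sqrt(r + 40) = 2r - 11.
Square both sides: r + 40 = (2r - 11)^2.
Expand and rearrange: 4r^2 - 45r + 81 = 0.
Solving gives r = 9 or r = 2.25.
Check each candidate in the original equation:
  r = 9: sqrt(49) = 7, while 2r - 11 = 7 — valid.
  r = 2.25: sqrt(42.25) = 6.5, while 2r - 11 = -6.5 — extraneous.

r = 9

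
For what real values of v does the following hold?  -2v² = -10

v = -2.2361 or v = 2.2361

Rearrange to standard form: -2v² + 10 = 0.
Discriminant: (0)² − 4·(-2)·10 = 80.
Quadratic formula: v = (0 ± √80) / (-4).
So v = -√(5) ≈ -2.2361 or v = √(5) ≈ 2.2361.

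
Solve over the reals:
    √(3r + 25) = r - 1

Square both sides: 3r + 25 = (r - 1)².
Expand and rearrange: r² - 5r - 24 = 0.
Solving gives r = 8 or r = -3.
Check each candidate in the original equation:
  r = 8: √(49) = 7, while r - 1 = 7 — valid.
  r = -3: √(16) = 4, while r - 1 = -4 — extraneous.

r = 8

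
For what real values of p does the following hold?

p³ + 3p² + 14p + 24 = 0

Possible rational roots are divisors of 24. Testing p = -2 gives 0, so (p + 2) is a factor.
Divide: p³ + 3p² + 14p + 24 = (p + 2)(p² + p + 12).
The quadratic p² + p + 12 has discriminant -47 < 0, so no further real roots.

p = -2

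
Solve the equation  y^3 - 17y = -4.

Rearrange: y^3 - 17y + 4 = 0.
Possible rational roots are divisors of 4. Testing y = 4 gives 0, so (y - 4) is a factor.
Divide: y^3 - 17y + 4 = (y - 4)(y^2 + 4y - 1).
Apply the quadratic formula to y^2 + 4y - 1 = 0: y = (-4 +/- sqrt(20))/2, i.e. y ~= 0.2361 or y ~= -4.2361.

y = -4.2361 or y = 0.2361 or y = 4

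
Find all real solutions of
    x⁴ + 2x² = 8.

Let u = x². The equation becomes u² + 2u - 8 = 0.
Factor: (u - 2)(u + 4) = 0, so u = 2 or u = -4.
x² = 2 gives x = ±√(2) ≈ ±1.4142.
x² = -4 < 0 has no real solution.

x = -1.4142 or x = 1.4142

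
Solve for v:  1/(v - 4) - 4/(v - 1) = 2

v = -0.8117 or v = 4.3117

Multiply both sides by (v - 4)(v - 1):
(v - 1) - 4(v - 4) = 2(v - 4)(v - 1).
Expand and collect terms: 2v^2 - 7v - 7 = 0.
By the quadratic formula, v = (7 +/- sqrt(105)) / 4, so v ~= 4.3117 or v ~= -0.8117.
Neither value makes a denominator zero (v != 4, v != 1), so both are valid.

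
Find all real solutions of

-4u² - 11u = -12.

Rearrange to standard form: -4u² - 11u + 12 = 0.
Discriminant: (-11)² − 4·(-4)·12 = 313.
Quadratic formula: u = (11 ± √313) / (-8).
So u = -√(313)/8 - 11/8 ≈ -3.5865 or u = -11/8 + √(313)/8 ≈ 0.8365.

u = -3.5865 or u = 0.8365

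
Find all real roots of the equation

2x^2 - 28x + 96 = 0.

x = 6 or x = 8

Factor: 2(x - 6)(x - 8) = 0.
So x = 6 or x = 8.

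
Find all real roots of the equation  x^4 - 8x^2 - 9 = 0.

Let u = x^2. The equation becomes u^2 - 8u - 9 = 0.
Factor: (u - 9)(u + 1) = 0, so u = 9 or u = -1.
x^2 = 9 gives x = +/-3.
x^2 = -1 < 0 has no real solution.

x = -3 or x = 3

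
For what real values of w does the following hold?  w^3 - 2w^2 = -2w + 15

w = 3

Rearrange: w^3 - 2w^2 + 2w - 15 = 0.
Possible rational roots are divisors of -15. Testing w = 3 gives 0, so (w - 3) is a factor.
Divide: w^3 - 2w^2 + 2w - 15 = (w - 3)(w^2 + w + 5).
The quadratic w^2 + w + 5 has discriminant -19 < 0, so no further real roots.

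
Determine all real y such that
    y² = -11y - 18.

Bring every term to one side: y² + 11y + 18 = 0.
Factor: (y + 9)(y + 2) = 0.
So y = -9 or y = -2.

y = -9 or y = -2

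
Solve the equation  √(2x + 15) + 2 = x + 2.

Isolate the radical: √(2x + 15) = x.
Square both sides: 2x + 15 = (x)².
Expand and rearrange: x² - 2x - 15 = 0.
Solving gives x = 5 or x = -3.
Check each candidate in the original equation:
  x = 5: √(25) = 5, while x = 5 — valid.
  x = -3: √(9) = 3, while x = -3 — extraneous.

x = 5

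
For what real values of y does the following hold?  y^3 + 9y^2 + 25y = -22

y = -4.618 or y = -2.382 or y = -2

Rearrange: y^3 + 9y^2 + 25y + 22 = 0.
Possible rational roots are divisors of 22. Testing y = -2 gives 0, so (y + 2) is a factor.
Divide: y^3 + 9y^2 + 25y + 22 = (y + 2)(y^2 + 7y + 11).
Apply the quadratic formula to y^2 + 7y + 11 = 0: y = (-7 +/- sqrt(5))/2, i.e. y ~= -2.382 or y ~= -4.618.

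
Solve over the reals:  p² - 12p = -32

p = 4 or p = 8

Bring every term to one side: p² - 12p + 32 = 0.
Factor: (p - 8)(p - 4) = 0.
So p = 8 or p = 4.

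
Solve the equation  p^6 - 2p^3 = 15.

Let u = p^3. The equation becomes u^2 - 2u - 15 = 0.
Factor: (u + 3)(u - 5) = 0, so u = -3 or u = 5.
p^3 = -3 gives p = -(3)^(1/3) ~= -1.4422.
p^3 = 5 gives p = (5)^(1/3) ~= 1.71.

p = -1.4422 or p = 1.71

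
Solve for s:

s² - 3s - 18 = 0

s = -3 or s = 6

Factor: (s + 3)(s - 6) = 0.
So s = -3 or s = 6.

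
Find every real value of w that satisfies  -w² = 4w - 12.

w = -6 or w = 2

Bring every term to one side: -w² - 4w + 12 = 0.
Factor: -1(w - 2)(w + 6) = 0.
So w = 2 or w = -6.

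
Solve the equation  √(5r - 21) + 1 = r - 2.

Isolate the radical: √(5r - 21) = r - 3.
Square both sides: 5r - 21 = (r - 3)².
Expand and rearrange: r² - 11r + 30 = 0.
Solving gives r = 6 or r = 5.
Check each candidate in the original equation:
  r = 6: √(9) = 3, while r - 3 = 3 — valid.
  r = 5: √(4) = 2, while r - 3 = 2 — valid.

r = 5 or r = 6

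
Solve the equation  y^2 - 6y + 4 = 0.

Discriminant: (-6)^2 - 4*1*4 = 20.
Quadratic formula: y = (6 +/- sqrt(20)) / 2.
So y = sqrt(5) + 3 ~= 5.2361 or y = 3 - sqrt(5) ~= 0.7639.

y = 0.7639 or y = 5.2361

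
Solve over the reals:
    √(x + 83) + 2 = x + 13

Isolate the radical: √(x + 83) = x + 11.
Square both sides: x + 83 = (x + 11)².
Expand and rearrange: x² + 21x + 38 = 0.
Solving gives x = -2 or x = -19.
Check each candidate in the original equation:
  x = -2: √(81) = 9, while x + 11 = 9 — valid.
  x = -19: √(64) = 8, while x + 11 = -8 — extraneous.

x = -2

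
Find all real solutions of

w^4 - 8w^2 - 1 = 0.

w = -2.8501 or w = 2.8501

Let u = w^2. The equation becomes u^2 - 8u - 1 = 0.
By the quadratic formula, u = 4 + sqrt(17) or u = 4 - sqrt(17).
w^2 = 4 + sqrt(17) gives w = +/-sqrt(4 + sqrt(17)) ~= +/-2.8501.
w^2 = 4 - sqrt(17) < 0 has no real solution.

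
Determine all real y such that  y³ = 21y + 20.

Rearrange: y³ - 21y - 20 = 0.
Possible rational roots are divisors of -20. Testing y = -4 gives 0, so (y + 4) is a factor.
Divide: y³ - 21y - 20 = (y + 4)(y² - 4y - 5).
Factor the quadratic: y = 5 or y = -1.

y = -4 or y = -1 or y = 5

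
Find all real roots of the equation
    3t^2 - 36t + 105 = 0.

Factor: 3(t - 5)(t - 7) = 0.
So t = 5 or t = 7.

t = 5 or t = 7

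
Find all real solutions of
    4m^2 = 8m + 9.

Rearrange to standard form: 4m^2 - 8m - 9 = 0.
Discriminant: (-8)^2 - 4*4*(-9) = 208.
Quadratic formula: m = (8 +/- sqrt(208)) / 8.
So m = 1 + sqrt(13)/2 ~= 2.8028 or m = 1 - sqrt(13)/2 ~= -0.8028.

m = -0.8028 or m = 2.8028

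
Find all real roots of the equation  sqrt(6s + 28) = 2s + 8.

s = -2

Square both sides: 6s + 28 = (2s + 8)^2.
Expand and rearrange: 4s^2 + 26s + 36 = 0.
Solving gives s = -2 or s = -4.5.
Check each candidate in the original equation:
  s = -2: sqrt(16) = 4, while 2s + 8 = 4 — valid.
  s = -4.5: sqrt(1) = 1, while 2s + 8 = -1 — extraneous.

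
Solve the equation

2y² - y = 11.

Rearrange to standard form: 2y² - y - 11 = 0.
Discriminant: (-1)² − 4·2·(-11) = 89.
Quadratic formula: y = (1 ± √89) / 4.
So y = 1/4 + √(89)/4 ≈ 2.6085 or y = 1/4 - √(89)/4 ≈ -2.1085.

y = -2.1085 or y = 2.6085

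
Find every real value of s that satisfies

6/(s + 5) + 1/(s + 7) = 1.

Multiply both sides by (s + 5)(s + 7):
6(s + 7) + (s + 5) = (s + 5)(s + 7).
Expand and collect terms: s² + 5s - 12 = 0.
By the quadratic formula, s = (-5 ± √73) / 2, so s ≈ 1.772 or s ≈ -6.772.
Neither value makes a denominator zero (s ≠ -5, s ≠ -7), so both are valid.

s = -6.772 or s = 1.772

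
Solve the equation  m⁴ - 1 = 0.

m = -1 or m = 1

Let u = m². The equation becomes u² - 1 = 0.
Factor: (u + 1)(u - 1) = 0, so u = -1 or u = 1.
m² = -1 < 0 has no real solution.
m² = 1 gives m = ±1.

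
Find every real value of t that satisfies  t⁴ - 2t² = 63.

Let u = t². The equation becomes u² - 2u - 63 = 0.
Factor: (u - 9)(u + 7) = 0, so u = 9 or u = -7.
t² = 9 gives t = ±3.
t² = -7 < 0 has no real solution.

t = -3 or t = 3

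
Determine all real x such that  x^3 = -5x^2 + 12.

Rearrange: x^3 + 5x^2 - 12 = 0.
Possible rational roots are divisors of -12. Testing x = -2 gives 0, so (x + 2) is a factor.
Divide: x^3 + 5x^2 - 12 = (x + 2)(x^2 + 3x - 6).
Apply the quadratic formula to x^2 + 3x - 6 = 0: x = (-3 +/- sqrt(33))/2, i.e. x ~= 1.3723 or x ~= -4.3723.

x = -4.3723 or x = -2 or x = 1.3723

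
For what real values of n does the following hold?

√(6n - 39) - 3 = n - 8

Isolate the radical: √(6n - 39) = n - 5.
Square both sides: 6n - 39 = (n - 5)².
Expand and rearrange: n² - 16n + 64 = 0.
This gives the repeated root n = 8.
Check in the original equation:
  n = 8: √(9) = 3, while n - 5 = 3 — valid.

n = 8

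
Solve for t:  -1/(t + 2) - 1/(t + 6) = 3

Multiply both sides by (t + 2)(t + 6):
-(t + 6) - (t + 2) = 3(t + 2)(t + 6).
Expand and collect terms: 3t^2 + 26t + 44 = 0.
By the quadratic formula, t = (-26 +/- sqrt(148)) / 6, so t ~= -2.3057 or t ~= -6.3609.
Neither value makes a denominator zero (t != -2, t != -6), so both are valid.

t = -6.3609 or t = -2.3057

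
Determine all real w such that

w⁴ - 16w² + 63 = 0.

Let u = w². The equation becomes u² - 16u + 63 = 0.
Factor: (u - 9)(u - 7) = 0, so u = 9 or u = 7.
w² = 9 gives w = ±3.
w² = 7 gives w = ±√(7) ≈ ±2.6458.

w = -3 or w = -2.6458 or w = 2.6458 or w = 3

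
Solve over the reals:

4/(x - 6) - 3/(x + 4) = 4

Multiply both sides by (x - 6)(x + 4):
4(x + 4) - 3(x - 6) = 4(x - 6)(x + 4).
Expand and collect terms: 4x² - 9x - 130 = 0.
By the quadratic formula, x = (9 ± √2161) / 8, so x ≈ 6.9358 or x ≈ -4.6858.
Neither value makes a denominator zero (x ≠ 6, x ≠ -4), so both are valid.

x = -4.6858 or x = 6.9358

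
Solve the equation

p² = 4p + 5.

Bring every term to one side: p² - 4p - 5 = 0.
Factor: (p + 1)(p - 5) = 0.
So p = -1 or p = 5.

p = -1 or p = 5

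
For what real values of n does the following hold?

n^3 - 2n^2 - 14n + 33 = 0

Possible rational roots are divisors of 33. Testing n = 3 gives 0, so (n - 3) is a factor.
Divide: n^3 - 2n^2 - 14n + 33 = (n - 3)(n^2 + n - 11).
Apply the quadratic formula to n^2 + n - 11 = 0: n = (-1 +/- sqrt(45))/2, i.e. n ~= 2.8541 or n ~= -3.8541.

n = -3.8541 or n = 2.8541 or n = 3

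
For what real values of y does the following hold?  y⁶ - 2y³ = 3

Let u = y³. The equation becomes u² - 2u - 3 = 0.
Factor: (u + 1)(u - 3) = 0, so u = -1 or u = 3.
y³ = -1 gives y = -1.
y³ = 3 gives y = ∛(3) ≈ 1.4422.

y = -1 or y = 1.4422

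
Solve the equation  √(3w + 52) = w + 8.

Square both sides: 3w + 52 = (w + 8)².
Expand and rearrange: w² + 13w + 12 = 0.
Solving gives w = -1 or w = -12.
Check each candidate in the original equation:
  w = -1: √(49) = 7, while w + 8 = 7 — valid.
  w = -12: √(16) = 4, while w + 8 = -4 — extraneous.

w = -1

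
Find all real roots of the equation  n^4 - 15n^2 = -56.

Let u = n^2. The equation becomes u^2 - 15u + 56 = 0.
Factor: (u - 8)(u - 7) = 0, so u = 8 or u = 7.
n^2 = 8 gives n = +/-2*sqrt(2) ~= +/-2.8284.
n^2 = 7 gives n = +/-sqrt(7) ~= +/-2.6458.

n = -2.8284 or n = -2.6458 or n = 2.6458 or n = 2.8284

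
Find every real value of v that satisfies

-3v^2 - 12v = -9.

Rearrange to standard form: -3v^2 - 12v + 9 = 0.
Discriminant: (-12)^2 - 4*(-3)*9 = 252.
Quadratic formula: v = (12 +/- sqrt(252)) / (-6).
So v = -sqrt(7) - 2 ~= -4.6458 or v = -2 + sqrt(7) ~= 0.6458.

v = -4.6458 or v = 0.6458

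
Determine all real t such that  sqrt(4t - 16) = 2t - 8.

Square both sides: 4t - 16 = (2t - 8)^2.
Expand and rearrange: 4t^2 - 36t + 80 = 0.
Solving gives t = 5 or t = 4.
Check each candidate in the original equation:
  t = 5: sqrt(4) = 2, while 2t - 8 = 2 — valid.
  t = 4: sqrt(0) = 0, while 2t - 8 = 0 — valid.

t = 4 or t = 5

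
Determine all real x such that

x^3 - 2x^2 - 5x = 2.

Rearrange: x^3 - 2x^2 - 5x - 2 = 0.
Possible rational roots are divisors of -2. Testing x = -1 gives 0, so (x + 1) is a factor.
Divide: x^3 - 2x^2 - 5x - 2 = (x + 1)(x^2 - 3x - 2).
Apply the quadratic formula to x^2 - 3x - 2 = 0: x = (3 +/- sqrt(17))/2, i.e. x ~= 3.5616 or x ~= -0.5616.

x = -1 or x = -0.5616 or x = 3.5616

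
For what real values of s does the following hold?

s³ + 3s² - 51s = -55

s = -9.1962 or s = 1.1962 or s = 5

Rearrange: s³ + 3s² - 51s + 55 = 0.
Possible rational roots are divisors of 55. Testing s = 5 gives 0, so (s - 5) is a factor.
Divide: s³ + 3s² - 51s + 55 = (s - 5)(s² + 8s - 11).
Apply the quadratic formula to s² + 8s - 11 = 0: s = (-8 ± √108)/2, i.e. s ≈ 1.1962 or s ≈ -9.1962.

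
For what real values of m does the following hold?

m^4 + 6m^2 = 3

Let u = m^2. The equation becomes u^2 + 6u - 3 = 0.
By the quadratic formula, u = -3 + 2*sqrt(3) or u = -2*sqrt(3) - 3.
m^2 = -3 + 2*sqrt(3) gives m = +/-sqrt(-3 + 2*sqrt(3)) ~= +/-0.6813.
m^2 = -2*sqrt(3) - 3 < 0 has no real solution.

m = -0.6813 or m = 0.6813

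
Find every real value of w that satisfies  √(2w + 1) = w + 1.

Square both sides: 2w + 1 = (w + 1)².
Expand and rearrange: w² = 0.
This gives the repeated root w = 0.
Check in the original equation:
  w = 0: √(1) = 1, while w + 1 = 1 — valid.

w = 0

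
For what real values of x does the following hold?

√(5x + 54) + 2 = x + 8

x = 2

Isolate the radical: √(5x + 54) = x + 6.
Square both sides: 5x + 54 = (x + 6)².
Expand and rearrange: x² + 7x - 18 = 0.
Solving gives x = 2 or x = -9.
Check each candidate in the original equation:
  x = 2: √(64) = 8, while x + 6 = 8 — valid.
  x = -9: √(9) = 3, while x + 6 = -3 — extraneous.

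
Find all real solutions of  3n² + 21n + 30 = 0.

Factor: 3(n + 5)(n + 2) = 0.
So n = -5 or n = -2.

n = -5 or n = -2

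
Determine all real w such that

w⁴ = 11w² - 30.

Let u = w². The equation becomes u² - 11u + 30 = 0.
Factor: (u - 6)(u - 5) = 0, so u = 6 or u = 5.
w² = 6 gives w = ±√(6) ≈ ±2.4495.
w² = 5 gives w = ±√(5) ≈ ±2.2361.

w = -2.4495 or w = -2.2361 or w = 2.2361 or w = 2.4495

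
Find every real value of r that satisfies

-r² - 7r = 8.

r = -5.5616 or r = -1.4384

Rearrange to standard form: -r² - 7r - 8 = 0.
Discriminant: (-7)² − 4·(-1)·(-8) = 17.
Quadratic formula: r = (7 ± √17) / (-2).
So r = -7/2 - √(17)/2 ≈ -5.5616 or r = -7/2 + √(17)/2 ≈ -1.4384.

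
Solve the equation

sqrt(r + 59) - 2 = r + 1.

Isolate the radical: sqrt(r + 59) = r + 3.
Square both sides: r + 59 = (r + 3)^2.
Expand and rearrange: r^2 + 5r - 50 = 0.
Solving gives r = 5 or r = -10.
Check each candidate in the original equation:
  r = 5: sqrt(64) = 8, while r + 3 = 8 — valid.
  r = -10: sqrt(49) = 7, while r + 3 = -7 — extraneous.

r = 5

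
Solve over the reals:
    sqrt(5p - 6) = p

Square both sides: 5p - 6 = (p)^2.
Expand and rearrange: p^2 - 5p + 6 = 0.
Solving gives p = 3 or p = 2.
Check each candidate in the original equation:
  p = 3: sqrt(9) = 3, while p = 3 — valid.
  p = 2: sqrt(4) = 2, while p = 2 — valid.

p = 2 or p = 3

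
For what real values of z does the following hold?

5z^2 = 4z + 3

Rearrange to standard form: 5z^2 - 4z - 3 = 0.
Discriminant: (-4)^2 - 4*5*(-3) = 76.
Quadratic formula: z = (4 +/- sqrt(76)) / 10.
So z = 2/5 + sqrt(19)/5 ~= 1.2718 or z = 2/5 - sqrt(19)/5 ~= -0.4718.

z = -0.4718 or z = 1.2718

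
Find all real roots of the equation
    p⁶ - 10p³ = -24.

Let u = p³. The equation becomes u² - 10u + 24 = 0.
Factor: (u - 4)(u - 6) = 0, so u = 4 or u = 6.
p³ = 4 gives p = ∛(4) ≈ 1.5874.
p³ = 6 gives p = ∛(6) ≈ 1.8171.

p = 1.5874 or p = 1.8171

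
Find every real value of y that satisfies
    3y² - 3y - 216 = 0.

Factor: 3(y + 8)(y - 9) = 0.
So y = -8 or y = 9.

y = -8 or y = 9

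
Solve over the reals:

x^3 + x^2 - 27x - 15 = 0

Possible rational roots are divisors of -15. Testing x = 5 gives 0, so (x - 5) is a factor.
Divide: x^3 + x^2 - 27x - 15 = (x - 5)(x^2 + 6x + 3).
Apply the quadratic formula to x^2 + 6x + 3 = 0: x = (-6 +/- sqrt(24))/2, i.e. x ~= -0.5505 or x ~= -5.4495.

x = -5.4495 or x = -0.5505 or x = 5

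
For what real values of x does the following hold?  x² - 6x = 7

x = -1 or x = 7

Bring every term to one side: x² - 6x - 7 = 0.
Factor: (x + 1)(x - 7) = 0.
So x = -1 or x = 7.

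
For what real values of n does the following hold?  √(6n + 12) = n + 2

Square both sides: 6n + 12 = (n + 2)².
Expand and rearrange: n² - 2n - 8 = 0.
Solving gives n = 4 or n = -2.
Check each candidate in the original equation:
  n = 4: √(36) = 6, while n + 2 = 6 — valid.
  n = -2: √(0) = 0, while n + 2 = 0 — valid.

n = -2 or n = 4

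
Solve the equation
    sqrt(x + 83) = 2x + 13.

x = -2

Square both sides: x + 83 = (2x + 13)^2.
Expand and rearrange: 4x^2 + 51x + 86 = 0.
Solving gives x = -2 or x = -10.75.
Check each candidate in the original equation:
  x = -2: sqrt(81) = 9, while 2x + 13 = 9 — valid.
  x = -10.75: sqrt(72.25) = 8.5, while 2x + 13 = -8.5 — extraneous.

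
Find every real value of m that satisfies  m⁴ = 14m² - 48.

m = -2.8284 or m = -2.4495 or m = 2.4495 or m = 2.8284

Let u = m². The equation becomes u² - 14u + 48 = 0.
Factor: (u - 8)(u - 6) = 0, so u = 8 or u = 6.
m² = 8 gives m = ±2·√(2) ≈ ±2.8284.
m² = 6 gives m = ±√(6) ≈ ±2.4495.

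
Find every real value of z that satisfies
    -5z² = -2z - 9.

Rearrange to standard form: -5z² + 2z + 9 = 0.
Discriminant: (2)² − 4·(-5)·9 = 184.
Quadratic formula: z = (-2 ± √184) / (-10).
So z = 1/5 - √(46)/5 ≈ -1.1565 or z = 1/5 + √(46)/5 ≈ 1.5565.

z = -1.1565 or z = 1.5565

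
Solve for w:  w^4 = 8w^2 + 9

Let u = w^2. The equation becomes u^2 - 8u - 9 = 0.
Factor: (u - 9)(u + 1) = 0, so u = 9 or u = -1.
w^2 = 9 gives w = +/-3.
w^2 = -1 < 0 has no real solution.

w = -3 or w = 3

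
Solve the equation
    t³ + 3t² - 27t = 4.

Rearrange: t³ + 3t² - 27t - 4 = 0.
Possible rational roots are divisors of -4. Testing t = 4 gives 0, so (t - 4) is a factor.
Divide: t³ + 3t² - 27t - 4 = (t - 4)(t² + 7t + 1).
Apply the quadratic formula to t² + 7t + 1 = 0: t = (-7 ± √45)/2, i.e. t ≈ -0.1459 or t ≈ -6.8541.

t = -6.8541 or t = -0.1459 or t = 4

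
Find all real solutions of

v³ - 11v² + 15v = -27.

Rearrange: v³ - 11v² + 15v + 27 = 0.
Possible rational roots are divisors of 27. Testing v = 3 gives 0, so (v - 3) is a factor.
Divide: v³ - 11v² + 15v + 27 = (v - 3)(v² - 8v - 9).
Factor the quadratic: v = 9 or v = -1.

v = -1 or v = 3 or v = 9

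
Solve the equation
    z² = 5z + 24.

Bring every term to one side: z² - 5z - 24 = 0.
Factor: (z - 8)(z + 3) = 0.
So z = 8 or z = -3.

z = -3 or z = 8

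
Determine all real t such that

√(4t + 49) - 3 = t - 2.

Isolate the radical: √(4t + 49) = t + 1.
Square both sides: 4t + 49 = (t + 1)².
Expand and rearrange: t² - 2t - 48 = 0.
Solving gives t = 8 or t = -6.
Check each candidate in the original equation:
  t = 8: √(81) = 9, while t + 1 = 9 — valid.
  t = -6: √(25) = 5, while t + 1 = -5 — extraneous.

t = 8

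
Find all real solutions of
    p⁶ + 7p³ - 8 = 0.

Let u = p³. The equation becomes u² + 7u - 8 = 0.
Factor: (u - 1)(u + 8) = 0, so u = 1 or u = -8.
p³ = 1 gives p = 1.
p³ = -8 gives p = -2.

p = -2 or p = 1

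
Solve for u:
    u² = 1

Bring every term to one side: u² - 1 = 0.
Factor: (u + 1)(u - 1) = 0.
So u = -1 or u = 1.

u = -1 or u = 1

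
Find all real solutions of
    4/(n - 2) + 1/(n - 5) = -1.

Multiply both sides by (n - 2)(n - 5):
4(n - 5) + (n - 2) = -(n - 2)(n - 5).
Expand and collect terms: -n^2 + 2n + 12 = 0.
By the quadratic formula, n = (-2 +/- sqrt(52)) / -2, so n ~= -2.6056 or n ~= 4.6056.
Neither value makes a denominator zero (n != 2, n != 5), so both are valid.

n = -2.6056 or n = 4.6056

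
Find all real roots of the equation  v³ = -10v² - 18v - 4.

Rearrange: v³ + 10v² + 18v + 4 = 0.
Possible rational roots are divisors of 4. Testing v = -2 gives 0, so (v + 2) is a factor.
Divide: v³ + 10v² + 18v + 4 = (v + 2)(v² + 8v + 2).
Apply the quadratic formula to v² + 8v + 2 = 0: v = (-8 ± √56)/2, i.e. v ≈ -0.2583 or v ≈ -7.7417.

v = -7.7417 or v = -2 or v = -0.2583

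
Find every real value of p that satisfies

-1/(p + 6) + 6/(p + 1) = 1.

p = -6.4772 or p = 4.4772

Multiply both sides by (p + 6)(p + 1):
-(p + 1) + 6(p + 6) = (p + 6)(p + 1).
Expand and collect terms: p² + 2p - 29 = 0.
By the quadratic formula, p = (-2 ± √120) / 2, so p ≈ 4.4772 or p ≈ -6.4772.
Neither value makes a denominator zero (p ≠ -6, p ≠ -1), so both are valid.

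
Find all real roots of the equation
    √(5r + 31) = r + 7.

r = -6 or r = -3

Square both sides: 5r + 31 = (r + 7)².
Expand and rearrange: r² + 9r + 18 = 0.
Solving gives r = -3 or r = -6.
Check each candidate in the original equation:
  r = -3: √(16) = 4, while r + 7 = 4 — valid.
  r = -6: √(1) = 1, while r + 7 = 1 — valid.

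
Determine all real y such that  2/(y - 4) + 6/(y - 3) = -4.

Multiply both sides by (y - 4)(y - 3):
2(y - 3) + 6(y - 4) = -4(y - 4)(y - 3).
Expand and collect terms: -4y² + 20y - 18 = 0.
By the quadratic formula, y = (-20 ± √112) / -8, so y ≈ 1.1771 or y ≈ 3.8229.
Neither value makes a denominator zero (y ≠ 4, y ≠ 3), so both are valid.

y = 1.1771 or y = 3.8229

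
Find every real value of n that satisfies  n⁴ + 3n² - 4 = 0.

n = -1 or n = 1

Let u = n². The equation becomes u² + 3u - 4 = 0.
Factor: (u + 4)(u - 1) = 0, so u = -4 or u = 1.
n² = -4 < 0 has no real solution.
n² = 1 gives n = ±1.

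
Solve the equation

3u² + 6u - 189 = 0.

Factor: 3(u - 7)(u + 9) = 0.
So u = 7 or u = -9.

u = -9 or u = 7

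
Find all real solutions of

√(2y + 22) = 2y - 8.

Square both sides: 2y + 22 = (2y - 8)².
Expand and rearrange: 4y² - 34y + 42 = 0.
Solving gives y = 7 or y = 1.5.
Check each candidate in the original equation:
  y = 7: √(36) = 6, while 2y - 8 = 6 — valid.
  y = 1.5: √(25) = 5, while 2y - 8 = -5 — extraneous.

y = 7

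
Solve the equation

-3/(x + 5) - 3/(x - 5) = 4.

Multiply both sides by (x + 5)(x - 5):
-3(x - 5) - 3(x + 5) = 4(x + 5)(x - 5).
Expand and collect terms: 4x² + 6x - 100 = 0.
By the quadratic formula, x = (-6 ± √1636) / 8, so x ≈ 4.3059 or x ≈ -5.8059.
Neither value makes a denominator zero (x ≠ -5, x ≠ 5), so both are valid.

x = -5.8059 or x = 4.3059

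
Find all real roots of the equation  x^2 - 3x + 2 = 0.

x = 1 or x = 2

Factor: (x - 1)(x - 2) = 0.
So x = 1 or x = 2.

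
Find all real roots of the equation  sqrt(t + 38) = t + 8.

Square both sides: t + 38 = (t + 8)^2.
Expand and rearrange: t^2 + 15t + 26 = 0.
Solving gives t = -2 or t = -13.
Check each candidate in the original equation:
  t = -2: sqrt(36) = 6, while t + 8 = 6 — valid.
  t = -13: sqrt(25) = 5, while t + 8 = -5 — extraneous.

t = -2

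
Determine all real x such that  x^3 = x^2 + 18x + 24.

x = -2.2749 or x = -2 or x = 5.2749

Rearrange: x^3 - x^2 - 18x - 24 = 0.
Possible rational roots are divisors of -24. Testing x = -2 gives 0, so (x + 2) is a factor.
Divide: x^3 - x^2 - 18x - 24 = (x + 2)(x^2 - 3x - 12).
Apply the quadratic formula to x^2 - 3x - 12 = 0: x = (3 +/- sqrt(57))/2, i.e. x ~= 5.2749 or x ~= -2.2749.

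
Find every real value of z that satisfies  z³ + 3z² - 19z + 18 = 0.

Possible rational roots are divisors of 18. Testing z = 2 gives 0, so (z - 2) is a factor.
Divide: z³ + 3z² - 19z + 18 = (z - 2)(z² + 5z - 9).
Apply the quadratic formula to z² + 5z - 9 = 0: z = (-5 ± √61)/2, i.e. z ≈ 1.4051 or z ≈ -6.4051.

z = -6.4051 or z = 1.4051 or z = 2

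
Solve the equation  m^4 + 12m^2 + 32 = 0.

Let u = m^2. The equation becomes u^2 + 12u + 32 = 0.
Factor: (u + 4)(u + 8) = 0, so u = -4 or u = -8.
m^2 = -4 < 0 has no real solution.
m^2 = -8 < 0 has no real solution.

No real solutions.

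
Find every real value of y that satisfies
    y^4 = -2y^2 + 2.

y = -0.8556 or y = 0.8556

Let u = y^2. The equation becomes u^2 + 2u - 2 = 0.
By the quadratic formula, u = -1 + sqrt(3) or u = -sqrt(3) - 1.
y^2 = -1 + sqrt(3) gives y = +/-sqrt(-1 + sqrt(3)) ~= +/-0.8556.
y^2 = -sqrt(3) - 1 < 0 has no real solution.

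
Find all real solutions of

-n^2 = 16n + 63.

Bring every term to one side: -n^2 - 16n - 63 = 0.
Factor: -1(n + 9)(n + 7) = 0.
So n = -9 or n = -7.

n = -9 or n = -7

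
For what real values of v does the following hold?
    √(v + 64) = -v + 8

Square both sides: v + 64 = (-v + 8)².
Expand and rearrange: v² - 17v = 0.
Solving gives v = 17 or v = 0.
Check each candidate in the original equation:
  v = 17: √(81) = 9, while -v + 8 = -9 — extraneous.
  v = 0: √(64) = 8, while -v + 8 = 8 — valid.

v = 0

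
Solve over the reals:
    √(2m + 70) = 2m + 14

m = -3

Square both sides: 2m + 70 = (2m + 14)².
Expand and rearrange: 4m² + 54m + 126 = 0.
Solving gives m = -3 or m = -10.5.
Check each candidate in the original equation:
  m = -3: √(64) = 8, while 2m + 14 = 8 — valid.
  m = -10.5: √(49) = 7, while 2m + 14 = -7 — extraneous.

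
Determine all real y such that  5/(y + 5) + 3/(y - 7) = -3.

y = -6.7969 or y = 6.1302

Multiply both sides by (y + 5)(y - 7):
5(y - 7) + 3(y + 5) = -3(y + 5)(y - 7).
Expand and collect terms: -3y² - 2y + 125 = 0.
By the quadratic formula, y = (2 ± √1504) / -6, so y ≈ -6.7969 or y ≈ 6.1302.
Neither value makes a denominator zero (y ≠ -5, y ≠ 7), so both are valid.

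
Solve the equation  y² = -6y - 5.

Bring every term to one side: y² + 6y + 5 = 0.
Factor: (y + 5)(y + 1) = 0.
So y = -5 or y = -1.

y = -5 or y = -1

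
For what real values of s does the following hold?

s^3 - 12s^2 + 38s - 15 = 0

s = 0.4586 or s = 5 or s = 6.5414

Possible rational roots are divisors of -15. Testing s = 5 gives 0, so (s - 5) is a factor.
Divide: s^3 - 12s^2 + 38s - 15 = (s - 5)(s^2 - 7s + 3).
Apply the quadratic formula to s^2 - 7s + 3 = 0: s = (7 +/- sqrt(37))/2, i.e. s ~= 6.5414 or s ~= 0.4586.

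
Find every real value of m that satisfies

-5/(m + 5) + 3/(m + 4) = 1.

Multiply both sides by (m + 5)(m + 4):
-5(m + 4) + 3(m + 5) = (m + 5)(m + 4).
Expand and collect terms: m² + 11m + 25 = 0.
By the quadratic formula, m = (-11 ± √21) / 2, so m ≈ -3.2087 or m ≈ -7.7913.
Neither value makes a denominator zero (m ≠ -5, m ≠ -4), so both are valid.

m = -7.7913 or m = -3.2087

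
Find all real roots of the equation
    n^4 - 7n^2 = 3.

Let u = n^2. The equation becomes u^2 - 7u - 3 = 0.
By the quadratic formula, u = 7/2 + sqrt(61)/2 or u = 7/2 - sqrt(61)/2.
n^2 = 7/2 + sqrt(61)/2 gives n = +/-sqrt(7/2 + sqrt(61)/2) ~= +/-2.7212.
n^2 = 7/2 - sqrt(61)/2 < 0 has no real solution.

n = -2.7212 or n = 2.7212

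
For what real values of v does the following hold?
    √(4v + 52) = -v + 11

v = 3

Square both sides: 4v + 52 = (-v + 11)².
Expand and rearrange: v² - 26v + 69 = 0.
Solving gives v = 23 or v = 3.
Check each candidate in the original equation:
  v = 23: √(144) = 12, while -v + 11 = -12 — extraneous.
  v = 3: √(64) = 8, while -v + 11 = 8 — valid.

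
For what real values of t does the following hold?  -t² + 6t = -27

t = -3 or t = 9

Bring every term to one side: -t² + 6t + 27 = 0.
Factor: -1(t - 9)(t + 3) = 0.
So t = 9 or t = -3.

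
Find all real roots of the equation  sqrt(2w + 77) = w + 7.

w = 2

Square both sides: 2w + 77 = (w + 7)^2.
Expand and rearrange: w^2 + 12w - 28 = 0.
Solving gives w = 2 or w = -14.
Check each candidate in the original equation:
  w = 2: sqrt(81) = 9, while w + 7 = 9 — valid.
  w = -14: sqrt(49) = 7, while w + 7 = -7 — extraneous.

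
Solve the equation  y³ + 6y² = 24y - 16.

y = -8.899 or y = 0.899 or y = 2

Rearrange: y³ + 6y² - 24y + 16 = 0.
Possible rational roots are divisors of 16. Testing y = 2 gives 0, so (y - 2) is a factor.
Divide: y³ + 6y² - 24y + 16 = (y - 2)(y² + 8y - 8).
Apply the quadratic formula to y² + 8y - 8 = 0: y = (-8 ± √96)/2, i.e. y ≈ 0.899 or y ≈ -8.899.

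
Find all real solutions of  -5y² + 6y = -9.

Rearrange to standard form: -5y² + 6y + 9 = 0.
Discriminant: (6)² − 4·(-5)·9 = 216.
Quadratic formula: y = (-6 ± √216) / (-10).
So y = 3/5 - 3·√(6)/5 ≈ -0.8697 or y = 3/5 + 3·√(6)/5 ≈ 2.0697.

y = -0.8697 or y = 2.0697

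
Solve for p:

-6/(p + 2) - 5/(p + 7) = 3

p = -9.2961 or p = -3.3706

Multiply both sides by (p + 2)(p + 7):
-6(p + 7) - 5(p + 2) = 3(p + 2)(p + 7).
Expand and collect terms: 3p^2 + 38p + 94 = 0.
By the quadratic formula, p = (-38 +/- sqrt(316)) / 6, so p ~= -3.3706 or p ~= -9.2961.
Neither value makes a denominator zero (p != -2, p != -7), so both are valid.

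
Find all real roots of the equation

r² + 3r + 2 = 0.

r = -2 or r = -1

Factor: (r + 2)(r + 1) = 0.
So r = -2 or r = -1.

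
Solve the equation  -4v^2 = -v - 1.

v = -0.3904 or v = 0.6404

Rearrange to standard form: -4v^2 + v + 1 = 0.
Discriminant: (1)^2 - 4*(-4)*1 = 17.
Quadratic formula: v = (-1 +/- sqrt(17)) / (-8).
So v = 1/8 - sqrt(17)/8 ~= -0.3904 or v = 1/8 + sqrt(17)/8 ~= 0.6404.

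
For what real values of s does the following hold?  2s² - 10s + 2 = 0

s = 0.2087 or s = 4.7913

Discriminant: (-10)² − 4·2·2 = 84.
Quadratic formula: s = (10 ± √84) / 4.
So s = √(21)/2 + 5/2 ≈ 4.7913 or s = 5/2 - √(21)/2 ≈ 0.2087.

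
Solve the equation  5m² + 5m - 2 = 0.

m = -1.3062 or m = 0.3062

Discriminant: (5)² − 4·5·(-2) = 65.
Quadratic formula: m = (-5 ± √65) / 10.
So m = -1/2 + √(65)/10 ≈ 0.3062 or m = -√(65)/10 - 1/2 ≈ -1.3062.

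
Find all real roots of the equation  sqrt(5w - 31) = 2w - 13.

w = 8

Square both sides: 5w - 31 = (2w - 13)^2.
Expand and rearrange: 4w^2 - 57w + 200 = 0.
Solving gives w = 8 or w = 6.25.
Check each candidate in the original equation:
  w = 8: sqrt(9) = 3, while 2w - 13 = 3 — valid.
  w = 6.25: sqrt(0.25) = 0.5, while 2w - 13 = -0.5 — extraneous.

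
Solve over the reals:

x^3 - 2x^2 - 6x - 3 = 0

Possible rational roots are divisors of -3. Testing x = -1 gives 0, so (x + 1) is a factor.
Divide: x^3 - 2x^2 - 6x - 3 = (x + 1)(x^2 - 3x - 3).
Apply the quadratic formula to x^2 - 3x - 3 = 0: x = (3 +/- sqrt(21))/2, i.e. x ~= 3.7913 or x ~= -0.7913.

x = -1 or x = -0.7913 or x = 3.7913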